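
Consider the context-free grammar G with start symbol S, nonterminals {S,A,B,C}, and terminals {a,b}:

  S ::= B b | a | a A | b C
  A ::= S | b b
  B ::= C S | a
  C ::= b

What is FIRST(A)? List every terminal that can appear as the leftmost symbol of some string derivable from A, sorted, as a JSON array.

Compute FIRST by fixpoint:
iter 1:
  A via A→b b: +{b}
  B via B→a: +{a}
  C via C→b: +{b}
  S via S→B b: +{a}
  S via S→b C: +{b}
  FIRST[S]={a,b}  FIRST[A]={b}  FIRST[B]={a}  FIRST[C]={b}
iter 2:
  A via A→S: +{a}
  B via B→C S: +{b}
  FIRST[S]={a,b}  FIRST[A]={a,b}  FIRST[B]={a,b}  FIRST[C]={b}
iter 3: (no change)
  FIRST[S]={a,b}  FIRST[A]={a,b}  FIRST[B]={a,b}  FIRST[C]={b}

FIRST(A) = ["a", "b"]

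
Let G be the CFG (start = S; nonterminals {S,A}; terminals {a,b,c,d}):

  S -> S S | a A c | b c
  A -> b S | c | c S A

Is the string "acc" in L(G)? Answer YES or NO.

Convert to CNF:
  S -> S S | T0 T1 | T2 X4
  A -> T0 S | T1 X3 | c
  T0 -> b
  T1 -> c
  T2 -> a
  X3 -> S A
  X4 -> A T1

CYK fill:
  T[0,0] 'a' = {T2}  orig:{}
  T[1,1] 'c' = {A,T1}  orig:{A}
  T[2,2] 'c' = {A,T1}  orig:{A}
  T[0,1] 'ac' = ∅
  T[1,2] 'cc' = {X4}  orig:{}
  T[0,2] 'acc' = {S}

S ∈ T[0,2] ⇒ YES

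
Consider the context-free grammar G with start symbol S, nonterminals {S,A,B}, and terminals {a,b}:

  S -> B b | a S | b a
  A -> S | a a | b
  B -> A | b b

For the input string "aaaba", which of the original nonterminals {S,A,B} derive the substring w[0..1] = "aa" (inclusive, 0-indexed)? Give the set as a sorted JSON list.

Convert to CNF:
  S -> B T0 | T0 T1 | T1 S
  A -> B T0 | T0 T1 | T1 S | T1 T1 | b
  B -> B T0 | T0 T0 | T0 T1 | T1 S | T1 T1 | b
  T0 -> b
  T1 -> a

CYK fill — only the sub-triangle for w[0..1]:
  [0..0]={T1}  "a"  orig:{}
  [1..1]={T1}  "a"  orig:{}
  [0..1]={A,B}  "aa"

Original NTs in T[0,1] deriving "aa": ["A", "B"]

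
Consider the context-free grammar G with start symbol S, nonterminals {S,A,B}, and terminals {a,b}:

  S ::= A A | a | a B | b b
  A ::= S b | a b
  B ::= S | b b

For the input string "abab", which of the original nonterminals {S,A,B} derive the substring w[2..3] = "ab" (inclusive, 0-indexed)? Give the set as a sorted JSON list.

Convert to CNF:
  S -> A A | T0 T0 | T1 B | a
  A -> S T0 | T1 T0
  B -> A A | T0 T0 | T1 B | a
  T0 -> b
  T1 -> a

Fill CYK table bottom-up, restricted to cells inside w[2..3]:
  [2..2]={B,S,T1}  "a"  orig:{B,S}
  [3..3]={T0}  "b"  orig:{}
  [2..3]={A}  "ab"

Original NTs in T[2,3] deriving "ab": ["A"]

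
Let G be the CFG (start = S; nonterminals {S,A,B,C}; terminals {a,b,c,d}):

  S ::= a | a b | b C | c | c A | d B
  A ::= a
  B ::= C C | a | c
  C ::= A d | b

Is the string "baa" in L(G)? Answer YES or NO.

CNF form of G:
  S -> T0 B | T1 T2 | T2 C | T3 A | a | c
  A -> a
  B -> C C | a | c
  C -> A T0 | b
  T0 -> d
  T1 -> a
  T2 -> b
  T3 -> c

CYK table (by increasing span):
  [0..0]={C,T2}  "b"  orig:{C}
  [1..1]={A,B,S,T1}  "a"  orig:{A,B,S}
  [2..2]={A,B,S,T1}  "a"  orig:{A,B,S}
  [0..1]=∅  "ba"
  [1..2]=∅  "aa"
  [0..2]=∅  "baa"

S ∉ T[0,2] ⇒ NO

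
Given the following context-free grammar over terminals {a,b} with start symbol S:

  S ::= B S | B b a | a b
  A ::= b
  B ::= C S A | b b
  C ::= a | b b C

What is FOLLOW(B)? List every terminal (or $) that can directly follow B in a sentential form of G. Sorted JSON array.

Compute FIRST by fixpoint:
iter 1:
  A via A→b: +{b}
  B via B→b b: +{b}
  C via C→a: +{a}
  C via C→b b C: +{b}
  S via S→B S: +{b}
  S via S→a b: +{a}
  FIRST(S)={a,b}  FIRST(A)={b}  FIRST(B)={b}  FIRST(C)={a,b}
iter 2:
  B via B→C S A: +{a}
  FIRST(S)={a,b}  FIRST(A)={b}  FIRST(B)={a,b}  FIRST(C)={a,b}
iter 3: (stable)
  FIRST(S)={a,b}  FIRST(A)={b}  FIRST(B)={a,b}  FIRST(C)={a,b}

FOLLOW iteration:
initialize: $ ∈ FOLLOW(S)
[1]
  B→C S A: FOLLOW(C) ⊇ FIRST(S) = {a,b}; new: +{a,b}
  B→C S A: FOLLOW(S) ⊇ FIRST(A) = {b}; new: +{b}
  S→B S: FOLLOW(B) ⊇ FIRST(S) = {a,b}; new: +{a,b}
  S: {$,b}  A: {}  B: {a,b}  C: {a,b}
[2]
  B→C S A: FOLLOW(A) ⊇ FOLLOW(B) ⊇ {a,b}; new: +{a,b}
  S: {$,b}  A: {a,b}  B: {a,b}  C: {a,b}
[3] (no change)
  S: {$,b}  A: {a,b}  B: {a,b}  C: {a,b}

FOLLOW(B) = ["a", "b"]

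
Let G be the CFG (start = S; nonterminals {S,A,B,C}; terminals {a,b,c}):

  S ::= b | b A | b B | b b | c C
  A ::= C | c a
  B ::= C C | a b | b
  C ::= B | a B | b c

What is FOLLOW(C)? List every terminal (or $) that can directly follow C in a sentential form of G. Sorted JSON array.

Compute FIRST by fixpoint:
iter 1:
  A via A→c a: +{c}
  B via B→a b: +{a}
  B via B→b: +{b}
  C via C→B: +{a,b}
  S via S→b: +{b}
  S via S→c C: +{c}
  FIRST(S)={b,c}  FIRST(A)={c}  FIRST(B)={a,b}  FIRST(C)={a,b}
iter 2:
  A via A→C: +{a,b}
  FIRST(S)={b,c}  FIRST(A)={a,b,c}  FIRST(B)={a,b}  FIRST(C)={a,b}
iter 3: done
  FIRST(S)={b,c}  FIRST(A)={a,b,c}  FIRST(B)={a,b}  FIRST(C)={a,b}

FOLLOW sets:
seed FOLLOW(S) with $
round 1:
  B→C C: FOLLOW(C) ⊇ FIRST(C) = {a,b}; new: +{a,b}
  C→B: FOLLOW(B) ⊇ FOLLOW(C) ⊇ {a,b}; new: +{a,b}
  S→b A: FOLLOW(A) ⊇ FOLLOW(S) ⊇ {$}; new: +{$}
  S→b B: FOLLOW(B) ⊇ FOLLOW(S) ⊇ {$}; new: +{$}
  S→c C: FOLLOW(C) ⊇ FOLLOW(S) ⊇ {$}; new: +{$}
  FOLLOW(S)={$}  FOLLOW(A)={$}  FOLLOW(B)={$,a,b}  FOLLOW(C)={$,a,b}
round 2: (no change)
  FOLLOW(S)={$}  FOLLOW(A)={$}  FOLLOW(B)={$,a,b}  FOLLOW(C)={$,a,b}

FOLLOW(C) = ["$", "a", "b"]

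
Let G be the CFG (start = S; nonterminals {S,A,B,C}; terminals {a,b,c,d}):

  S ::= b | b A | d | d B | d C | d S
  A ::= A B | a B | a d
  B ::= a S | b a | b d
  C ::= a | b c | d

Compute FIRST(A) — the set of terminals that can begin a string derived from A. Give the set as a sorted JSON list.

FIRST iteration:
round 1:
  A via A→a B: +{a}
  B via B→a S: +{a}
  B via B→b a: +{b}
  C via C→a: +{a}
  C via C→b c: +{b}
  C via C→d: +{d}
  S via S→b: +{b}
  S via S→d: +{d}
  S: {b,d}  A: {a}  B: {a,b}  C: {a,b,d}
round 2: (stable)
  S: {b,d}  A: {a}  B: {a,b}  C: {a,b,d}

FIRST(A) = ["a"]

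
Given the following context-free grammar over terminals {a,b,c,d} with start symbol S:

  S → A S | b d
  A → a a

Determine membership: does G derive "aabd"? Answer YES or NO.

Convert to CNF:
  S -> A S | T1 T2
  A -> T0 T0
  T0 -> a
  T1 -> b
  T2 -> d

CYK fill:
  [0..0]={T0}  "a"  orig:{}
  [1..1]={T0}  "a"  orig:{}
  [2..2]={T1}  "b"  orig:{}
  [3..3]={T2}  "d"  orig:{}
  [0..1]={A}  "aa"
  [1..2]=∅  "ab"
  [2..3]={S}  "bd"
  [0..2]=∅  "aab"
  [1..3]=∅  "abd"
  [0..3]={S}  "aabd"

S ∈ T[0,3] ⇒ YES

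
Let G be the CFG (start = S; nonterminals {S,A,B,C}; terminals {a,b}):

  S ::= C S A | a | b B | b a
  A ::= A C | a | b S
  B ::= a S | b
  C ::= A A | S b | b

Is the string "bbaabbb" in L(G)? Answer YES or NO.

Convert to CNF:
  S -> C X2 | T0 B | T0 T1 | a
  A -> A C | T0 S | a
  B -> T1 S | b
  C -> A A | S T0 | b
  T0 -> b
  T1 -> a
  X2 -> S A

Fill CYK table bottom-up:
  cell(0,0) b: {B,C,T0}  orig:{B,C}
  cell(1,1) b: {B,C,T0}  orig:{B,C}
  cell(2,2) a: {A,S,T1}  orig:{A,S}
  cell(3,3) a: {A,S,T1}  orig:{A,S}
  cell(4,4) b: {B,C,T0}  orig:{B,C}
  cell(5,5) b: {B,C,T0}  orig:{B,C}
  cell(6,6) b: {B,C,T0}  orig:{B,C}
  cell(0,1) bb: {S}
  cell(1,2) ba: {A,S}
  cell(2,3) aa: {B,C,X2}  orig:{B,C}
  cell(3,4) ab: {A,C}
  cell(4,5) bb: {S}
  cell(5,6) bb: {S}
  cell(0,2) bba: {A,X2}  orig:{A}
  cell(1,3) baa: {C,S,X2}  orig:{C,S}
  cell(2,4) aab: {A,C,X2}  orig:{A,C}
  cell(3,5) abb: {A,B}
  cell(4,6) bbb: {A,C}
  cell(0,3) bbaa: {A,C,S}
  cell(1,4) baab: {A,C,S,X2}  orig:{A,C,S}
  cell(2,5) aabb: {A,C,X2}  orig:{A,C}
  cell(3,6) abbb: {A,C,X2}  orig:{A,C}
  cell(0,4) bbaab: {A,C,S,X2}  orig:{A,C,S}
  cell(1,5) baabb: {A,C,S,X2}  orig:{A,C,S}
  cell(2,6) aabbb: {A,C,X2}  orig:{A,C}
  cell(0,5) bbaabb: {A,C,S,X2}  orig:{A,C,S}
  cell(1,6) baabbb: {A,C,S,X2}  orig:{A,C,S}
  cell(0,6) bbaabbb: {A,C,S,X2}  orig:{A,C,S}

S ∈ T[0,6] ⇒ YES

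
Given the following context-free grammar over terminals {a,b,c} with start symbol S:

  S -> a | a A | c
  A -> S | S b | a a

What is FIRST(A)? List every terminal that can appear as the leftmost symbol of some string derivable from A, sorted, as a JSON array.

FIRST sets, iterate to fixpoint:
round 1:
  A via A→a a: +{a}
  S via S→a: +{a}
  S via S→c: +{c}
  FIRST(S)={a,c}  FIRST(A)={a}
round 2:
  A via A→S: +{c}
  FIRST(S)={a,c}  FIRST(A)={a,c}
round 3: done
  FIRST(S)={a,c}  FIRST(A)={a,c}

FIRST(A) = ["a", "c"]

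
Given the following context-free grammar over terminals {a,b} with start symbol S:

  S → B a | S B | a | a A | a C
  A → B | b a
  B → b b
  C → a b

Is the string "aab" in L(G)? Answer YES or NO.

Convert to CNF:
  S -> B T1 | S B | T1 A | T1 C | a
  A -> T0 T0 | T0 T1
  B -> T0 T0
  C -> T1 T0
  T0 -> b
  T1 -> a

CYK fill:
  T[0,0] 'a' = {S,T1}  orig:{S}
  T[1,1] 'a' = {S,T1}  orig:{S}
  T[2,2] 'b' = {T0}  orig:{}
  T[0,1] 'aa' = ∅
  T[1,2] 'ab' = {C}
  T[0,2] 'aab' = {S}

S ∈ T[0,2] ⇒ YES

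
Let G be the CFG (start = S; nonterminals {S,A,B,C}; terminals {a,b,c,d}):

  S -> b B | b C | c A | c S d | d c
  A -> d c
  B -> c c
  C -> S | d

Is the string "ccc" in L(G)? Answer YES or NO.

CNF form of G:
  S -> T0 T1 | T1 A | T1 X4 | T2 B | T2 C
  A -> T0 T1
  B -> T1 T1
  C -> T0 T1 | T1 A | T1 X3 | T2 B | T2 C | d
  T0 -> d
  T1 -> c
  T2 -> b
  X3 -> S T0
  X4 -> S T0

CYK fill:
  [0..0]={T1}  "c"  orig:{}
  [1..1]={T1}  "c"  orig:{}
  [2..2]={T1}  "c"  orig:{}
  [0..1]={B}  "cc"
  [1..2]={B}  "cc"
  [0..2]=∅  "ccc"

S ∉ T[0,2] ⇒ NO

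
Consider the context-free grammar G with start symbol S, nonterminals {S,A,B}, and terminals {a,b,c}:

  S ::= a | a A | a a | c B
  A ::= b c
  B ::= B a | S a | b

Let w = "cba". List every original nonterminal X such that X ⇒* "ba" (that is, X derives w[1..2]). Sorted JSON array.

Convert to CNF:
  S -> T1 B | T2 A | T2 T2 | a
  A -> T0 T1
  B -> B T2 | S T2 | b
  T0 -> b
  T1 -> c
  T2 -> a

CYK table (by increasing span) (cells [i..j] with 1 ≤ i ≤ j ≤ 2 only):
  [1..1]={B,T0}  "b"  orig:{B}
  [2..2]={S,T2}  "a"  orig:{S}
  [1..2]={B}  "ba"

Original NTs in T[1,2] deriving "ba": ["B"]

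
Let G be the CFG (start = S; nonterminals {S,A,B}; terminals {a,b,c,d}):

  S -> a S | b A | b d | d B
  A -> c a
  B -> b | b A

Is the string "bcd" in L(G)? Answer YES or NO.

Convert to CNF:
  S -> T1 S | T2 A | T2 T3 | T3 B
  A -> T0 T1
  B -> T2 A | b
  T0 -> c
  T1 -> a
  T2 -> b
  T3 -> d

Fill CYK table bottom-up:
  [0..0]={B,T2}  "b"  orig:{B}
  [1..1]={T0}  "c"  orig:{}
  [2..2]={T3}  "d"  orig:{}
  [0..1]=∅  "bc"
  [1..2]=∅  "cd"
  [0..2]=∅  "bcd"

S ∉ T[0,2] ⇒ NO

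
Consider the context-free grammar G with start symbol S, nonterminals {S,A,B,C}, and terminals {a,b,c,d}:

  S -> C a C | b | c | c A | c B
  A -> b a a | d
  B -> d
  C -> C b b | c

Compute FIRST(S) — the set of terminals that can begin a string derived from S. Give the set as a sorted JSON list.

FIRST sets, iterate to fixpoint:
round 1:
  A via A→b a a: +{b}
  A via A→d: +{d}
  B via B→d: +{d}
  C via C→c: +{c}
  S via S→C a C: +{c}
  S via S→b: +{b}
  FIRST(S)={b,c}  FIRST(A)={b,d}  FIRST(B)={d}  FIRST(C)={c}
round 2: (stable)
  FIRST(S)={b,c}  FIRST(A)={b,d}  FIRST(B)={d}  FIRST(C)={c}

FIRST(S) = ["b", "c"]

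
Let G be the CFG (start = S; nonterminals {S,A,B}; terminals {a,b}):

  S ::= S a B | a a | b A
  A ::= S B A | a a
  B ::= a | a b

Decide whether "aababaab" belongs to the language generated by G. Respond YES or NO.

CNF form of G:
  S -> S X3 | T0 T0 | T1 A
  A -> S X2 | T0 T0
  B -> T0 T1 | a
  T0 -> a
  T1 -> b
  X2 -> B A
  X3 -> T0 B

CYK fill:
  T[0,0] 'a' = {B,T0}  orig:{B}
  T[1,1] 'a' = {B,T0}  orig:{B}
  T[2,2] 'b' = {T1}  orig:{}
  T[3,3] 'a' = {B,T0}  orig:{B}
  T[4,4] 'b' = {T1}  orig:{}
  T[5,5] 'a' = {B,T0}  orig:{B}
  T[6,6] 'a' = {B,T0}  orig:{B}
  T[7,7] 'b' = {T1}  orig:{}
  T[0,1] 'aa' = {A,S,X3}  orig:{A,S}
  T[1,2] 'ab' = {B}
  T[2,3] 'ba' = ∅
  T[3,4] 'ab' = {B}
  T[4,5] 'ba' = ∅
  T[5,6] 'aa' = {A,S,X3}  orig:{A,S}
  T[6,7] 'ab' = {B}
  T[0,2] 'aab' = {X3}  orig:{}
  T[1,3] 'aba' = ∅
  T[2,4] 'bab' = ∅
  T[3,5] 'aba' = ∅
  T[4,6] 'baa' = {S}
  T[5,7] 'aab' = {X3}  orig:{}
  T[0,3] 'aaba' = ∅
  T[1,4] 'abab' = ∅
  T[2,5] 'baba' = ∅
  T[3,6] 'abaa' = {X2}  orig:{}
  T[4,7] 'baab' = ∅
  T[0,4] 'aabab' = ∅
  T[1,5] 'ababa' = ∅
  T[2,6] 'babaa' = ∅
  T[3,7] 'abaab' = ∅
  T[0,5] 'aababa' = ∅
  T[1,6] 'ababaa' = ∅
  T[2,7] 'babaab' = ∅
  T[0,6] 'aababaa' = ∅
  T[1,7] 'ababaab' = ∅
  T[0,7] 'aababaab' = ∅

S ∉ T[0,7] ⇒ NO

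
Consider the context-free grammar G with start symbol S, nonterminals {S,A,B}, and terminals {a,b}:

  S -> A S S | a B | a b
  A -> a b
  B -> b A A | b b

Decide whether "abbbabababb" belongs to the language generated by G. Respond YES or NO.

Convert to CNF:
  S -> A X3 | T0 B | T0 T1
  A -> T0 T1
  B -> T1 T1 | T1 X2
  T0 -> a
  T1 -> b
  X2 -> A A
  X3 -> S S

Fill CYK table bottom-up:
  T[0,0] 'a' = {T0}  orig:{}
  T[1,1] 'b' = {T1}  orig:{}
  T[2,2] 'b' = {T1}  orig:{}
  T[3,3] 'b' = {T1}  orig:{}
  T[4,4] 'a' = {T0}  orig:{}
  T[5,5] 'b' = {T1}  orig:{}
  T[6,6] 'a' = {T0}  orig:{}
  T[7,7] 'b' = {T1}  orig:{}
  T[8,8] 'a' = {T0}  orig:{}
  T[9,9] 'b' = {T1}  orig:{}
  T[10,10] 'b' = {T1}  orig:{}
  T[0,1] 'ab' = {A,S}
  T[1,2] 'bb' = {B}
  T[2,3] 'bb' = {B}
  T[3,4] 'ba' = ∅
  T[4,5] 'ab' = {A,S}
  T[5,6] 'ba' = ∅
  T[6,7] 'ab' = {A,S}
  T[7,8] 'ba' = ∅
  T[8,9] 'ab' = {A,S}
  T[9,10] 'bb' = {B}
  T[0,2] 'abb' = {S}
  T[1,3] 'bbb' = ∅
  T[2,4] 'bba' = ∅
  T[3,5] 'bab' = ∅
  T[4,6] 'aba' = ∅
  T[5,7] 'bab' = ∅
  T[6,8] 'aba' = ∅
  T[7,9] 'bab' = ∅
  T[8,10] 'abb' = {S}
  T[0,3] 'abbb' = ∅
  T[1,4] 'bbba' = ∅
  T[2,5] 'bbab' = ∅
  T[3,6] 'baba' = ∅
  T[4,7] 'abab' = {X2,X3}  orig:{}
  T[5,8] 'baba' = ∅
  T[6,9] 'abab' = {X2,X3}  orig:{}
  T[7,10] 'babb' = ∅
  T[0,4] 'abbba' = ∅
  T[1,5] 'bbbab' = ∅
  T[2,6] 'bbaba' = ∅
  T[3,7] 'babab' = {B}
  T[4,8] 'ababa' = ∅
  T[5,9] 'babab' = {B}
  T[6,10] 'ababb' = {X3}  orig:{}
  T[0,5] 'abbbab' = ∅
  T[1,6] 'bbbaba' = ∅
  T[2,7] 'bbabab' = ∅
  T[3,8] 'bababa' = ∅
  T[4,9] 'ababab' = {S}
  T[5,10] 'bababb' = ∅
  T[0,6] 'abbbaba' = ∅
  T[1,7] 'bbbabab' = ∅
  T[2,8] 'bbababa' = ∅
  T[3,9] 'bababab' = ∅
  T[4,10] 'abababb' = {S}
  T[0,7] 'abbbabab' = ∅
  T[1,8] 'bbbababa' = ∅
  T[2,9] 'bbababab' = ∅
  T[3,10] 'babababb' = ∅
  T[0,8] 'abbbababa' = ∅
  T[1,9] 'bbbababab' = ∅
  T[2,10] 'bbabababb' = ∅
  T[0,9] 'abbbababab' = ∅
  T[1,10] 'bbbabababb' = ∅
  T[0,10] 'abbbabababb' = ∅

S ∉ T[0,10] ⇒ NO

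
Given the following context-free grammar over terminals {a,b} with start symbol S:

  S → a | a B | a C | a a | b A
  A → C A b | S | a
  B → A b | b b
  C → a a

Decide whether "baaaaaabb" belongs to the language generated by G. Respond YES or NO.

Convert to CNF:
  S -> T0 A | T1 B | T1 C | T1 T1 | a
  A -> C X2 | T0 A | T1 B | T1 C | T1 T1 | a
  B -> A T0 | T0 T0
  C -> T1 T1
  T0 -> b
  T1 -> a
  X2 -> A T0

CYK table (by increasing span):
  cell(0,0) b: {T0}  orig:{}
  cell(1,1) a: {A,S,T1}  orig:{A,S}
  cell(2,2) a: {A,S,T1}  orig:{A,S}
  cell(3,3) a: {A,S,T1}  orig:{A,S}
  cell(4,4) a: {A,S,T1}  orig:{A,S}
  cell(5,5) a: {A,S,T1}  orig:{A,S}
  cell(6,6) a: {A,S,T1}  orig:{A,S}
  cell(7,7) b: {T0}  orig:{}
  cell(8,8) b: {T0}  orig:{}
  cell(0,1) ba: {A,S}
  cell(1,2) aa: {A,C,S}
  cell(2,3) aa: {A,C,S}
  cell(3,4) aa: {A,C,S}
  cell(4,5) aa: {A,C,S}
  cell(5,6) aa: {A,C,S}
  cell(6,7) ab: {B,X2}  orig:{B}
  cell(7,8) bb: {B}
  cell(0,2) baa: {A,S}
  cell(1,3) aaa: {A,S}
  cell(2,4) aaa: {A,S}
  cell(3,5) aaa: {A,S}
  cell(4,6) aaa: {A,S}
  cell(5,7) aab: {A,B,S,X2}  orig:{A,B,S}
  cell(6,8) abb: {A,S}
  cell(0,3) baaa: {A,S}
  cell(1,4) aaaa: ∅
  cell(2,5) aaaa: ∅
  cell(3,6) aaaa: ∅
  cell(4,7) aaab: {A,B,S,X2}  orig:{A,B,S}
  cell(5,8) aabb: {B,X2}  orig:{B}
  cell(0,4) baaaa: ∅
  cell(1,5) aaaaa: ∅
  cell(2,6) aaaaa: ∅
  cell(3,7) aaaab: {A,S}
  cell(4,8) aaabb: {A,B,S,X2}  orig:{A,B,S}
  cell(0,5) baaaaa: ∅
  cell(1,6) aaaaaa: ∅
  cell(2,7) aaaaab: {A}
  cell(3,8) aaaabb: {A,B,S,X2}  orig:{A,B,S}
  cell(0,6) baaaaaa: ∅
  cell(1,7) aaaaaab: ∅
  cell(2,8) aaaaabb: {A,B,S,X2}  orig:{A,B,S}
  cell(0,7) baaaaaab: ∅
  cell(1,8) aaaaaabb: {A,S}
  cell(0,8) baaaaaabb: {A,S}

S ∈ T[0,8] ⇒ YES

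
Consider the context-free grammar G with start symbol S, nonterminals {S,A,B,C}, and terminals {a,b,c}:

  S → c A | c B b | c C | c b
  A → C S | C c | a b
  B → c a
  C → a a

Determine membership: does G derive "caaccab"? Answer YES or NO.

CNF form of G:
  S -> T0 A | T0 C | T0 T2 | T0 X3
  A -> C S | C T0 | T1 T2
  B -> T0 T1
  C -> T1 T1
  T0 -> c
  T1 -> a
  T2 -> b
  X3 -> B T2

CYK table (by increasing span):
  cell(0,0) c: {T0}  orig:{}
  cell(1,1) a: {T1}  orig:{}
  cell(2,2) a: {T1}  orig:{}
  cell(3,3) c: {T0}  orig:{}
  cell(4,4) c: {T0}  orig:{}
  cell(5,5) a: {T1}  orig:{}
  cell(6,6) b: {T2}  orig:{}
  cell(0,1) ca: {B}
  cell(1,2) aa: {C}
  cell(2,3) ac: ∅
  cell(3,4) cc: ∅
  cell(4,5) ca: {B}
  cell(5,6) ab: {A}
  cell(0,2) caa: {S}
  cell(1,3) aac: {A}
  cell(2,4) acc: ∅
  cell(3,5) cca: ∅
  cell(4,6) cab: {S,X3}  orig:{S}
  cell(0,3) caac: {S}
  cell(1,4) aacc: ∅
  cell(2,5) acca: ∅
  cell(3,6) ccab: {S}
  cell(0,4) caacc: ∅
  cell(1,5) aacca: ∅
  cell(2,6) accab: ∅
  cell(0,5) caacca: ∅
  cell(1,6) aaccab: {A}
  cell(0,6) caaccab: {S}

S ∈ T[0,6] ⇒ YES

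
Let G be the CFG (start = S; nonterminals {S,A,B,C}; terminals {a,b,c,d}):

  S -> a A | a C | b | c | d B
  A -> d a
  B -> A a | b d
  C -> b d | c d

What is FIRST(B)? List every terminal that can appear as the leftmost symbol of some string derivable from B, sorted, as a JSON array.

FIRST iteration:
[1]
  A via A→d a: +{d}
  B via B→A a: +{d}
  B via B→b d: +{b}
  C via C→b d: +{b}
  C via C→c d: +{c}
  S via S→a A: +{a}
  S via S→b: +{b}
  S via S→c: +{c}
  S via S→d B: +{d}
  S: {a,b,c,d}  A: {d}  B: {b,d}  C: {b,c}
[2] (stable)
  S: {a,b,c,d}  A: {d}  B: {b,d}  C: {b,c}

FIRST(B) = ["b", "d"]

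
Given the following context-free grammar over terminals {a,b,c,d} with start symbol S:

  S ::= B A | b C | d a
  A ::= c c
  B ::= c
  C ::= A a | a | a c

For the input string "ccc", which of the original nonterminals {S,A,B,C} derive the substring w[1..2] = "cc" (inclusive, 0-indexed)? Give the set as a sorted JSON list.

Convert to CNF:
  S -> B A | T2 C | T3 T1
  A -> T0 T0
  B -> c
  C -> A T1 | T1 T0 | a
  T0 -> c
  T1 -> a
  T2 -> b
  T3 -> d

CYK fill (cells [i..j] with 1 ≤ i ≤ j ≤ 2 only):
  T[1,1] 'c' = {B,T0}  orig:{B}
  T[2,2] 'c' = {B,T0}  orig:{B}
  T[1,2] 'cc' = {A}

Original NTs in T[1,2] deriving "cc": ["A"]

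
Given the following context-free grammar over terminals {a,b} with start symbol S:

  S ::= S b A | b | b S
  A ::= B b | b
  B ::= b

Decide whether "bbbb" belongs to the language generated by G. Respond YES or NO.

CNF form of G:
  S -> S X1 | T0 S | b
  A -> B T0 | b
  B -> b
  T0 -> b
  X1 -> T0 A

CYK table (by increasing span):
  cell(0,0) b: {A,B,S,T0}  orig:{A,B,S}
  cell(1,1) b: {A,B,S,T0}  orig:{A,B,S}
  cell(2,2) b: {A,B,S,T0}  orig:{A,B,S}
  cell(3,3) b: {A,B,S,T0}  orig:{A,B,S}
  cell(0,1) bb: {A,S,X1}  orig:{A,S}
  cell(1,2) bb: {A,S,X1}  orig:{A,S}
  cell(2,3) bb: {A,S,X1}  orig:{A,S}
  cell(0,2) bbb: {S,X1}  orig:{S}
  cell(1,3) bbb: {S,X1}  orig:{S}
  cell(0,3) bbbb: {S}

S ∈ T[0,3] ⇒ YES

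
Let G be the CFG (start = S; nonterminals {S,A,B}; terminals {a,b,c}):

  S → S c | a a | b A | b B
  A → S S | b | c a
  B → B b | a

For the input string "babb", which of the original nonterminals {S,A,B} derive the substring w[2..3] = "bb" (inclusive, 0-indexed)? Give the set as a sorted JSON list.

CNF form of G:
  S -> S T0 | T1 T1 | T2 A | T2 B
  A -> S S | T0 T1 | b
  B -> B T2 | a
  T0 -> c
  T1 -> a
  T2 -> b

Fill CYK table bottom-up, restricted to cells inside w[2..3]:
  cell(2,2) b: {A,T2}  orig:{A}
  cell(3,3) b: {A,T2}  orig:{A}
  cell(2,3) bb: {S}

Original NTs in T[2,3] deriving "bb": ["S"]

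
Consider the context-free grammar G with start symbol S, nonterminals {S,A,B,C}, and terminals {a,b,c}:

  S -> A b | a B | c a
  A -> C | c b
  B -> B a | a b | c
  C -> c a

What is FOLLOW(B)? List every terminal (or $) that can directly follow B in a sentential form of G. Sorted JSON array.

Compute FIRST by fixpoint:
[1]
  A via A→c b: +{c}
  B via B→a b: +{a}
  B via B→c: +{c}
  C via C→c a: +{c}
  S via S→A b: +{c}
  S via S→a B: +{a}
  S: {a,c}  A: {c}  B: {a,c}  C: {c}
[2] (stable)
  S: {a,c}  A: {c}  B: {a,c}  C: {c}

FOLLOW sets:
initialize: $ ∈ FOLLOW(S)
[1]
  B→B a: FOLLOW(B) ⊇ FIRST(a) = {a}; new: +{a}
  S→A b: FOLLOW(A) ⊇ FIRST(b) = {b}; new: +{b}
  S→a B: FOLLOW(B) ⊇ FOLLOW(S) ⊇ {$}; new: +{$}
  FOLLOW[S]={$}  FOLLOW[A]={b}  FOLLOW[B]={$,a}  FOLLOW[C]={}
[2]
  A→C: FOLLOW(C) ⊇ FOLLOW(A) ⊇ {b}; new: +{b}
  FOLLOW[S]={$}  FOLLOW[A]={b}  FOLLOW[B]={$,a}  FOLLOW[C]={b}
[3] done
  FOLLOW[S]={$}  FOLLOW[A]={b}  FOLLOW[B]={$,a}  FOLLOW[C]={b}

FOLLOW(B) = ["$", "a"]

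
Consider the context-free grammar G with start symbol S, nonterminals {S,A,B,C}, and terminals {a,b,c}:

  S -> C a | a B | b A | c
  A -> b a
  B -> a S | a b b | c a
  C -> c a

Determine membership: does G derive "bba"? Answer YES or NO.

CNF form of G:
  S -> C T1 | T0 A | T1 B | c
  A -> T0 T1
  B -> T1 S | T1 X3 | T2 T1
  C -> T2 T1
  T0 -> b
  T1 -> a
  T2 -> c
  X3 -> T0 T0

Fill CYK table bottom-up:
  cell(0,0) b: {T0}  orig:{}
  cell(1,1) b: {T0}  orig:{}
  cell(2,2) a: {T1}  orig:{}
  cell(0,1) bb: {X3}  orig:{}
  cell(1,2) ba: {A}
  cell(0,2) bba: {S}

S ∈ T[0,2] ⇒ YES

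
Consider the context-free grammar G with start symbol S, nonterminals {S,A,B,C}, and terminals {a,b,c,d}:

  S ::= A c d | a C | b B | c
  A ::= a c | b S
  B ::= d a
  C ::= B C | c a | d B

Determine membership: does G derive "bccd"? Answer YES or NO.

CNF form of G:
  S -> A X4 | T0 C | T2 B | c
  A -> T0 T1 | T2 S
  B -> T3 T0
  C -> B C | T1 T0 | T3 B
  T0 -> a
  T1 -> c
  T2 -> b
  T3 -> d
  X4 -> T1 T3

CYK fill:
  cell(0,0) b: {T2}  orig:{}
  cell(1,1) c: {S,T1}  orig:{S}
  cell(2,2) c: {S,T1}  orig:{S}
  cell(3,3) d: {T3}  orig:{}
  cell(0,1) bc: {A}
  cell(1,2) cc: ∅
  cell(2,3) cd: {X4}  orig:{}
  cell(0,2) bcc: ∅
  cell(1,3) ccd: ∅
  cell(0,3) bccd: {S}

S ∈ T[0,3] ⇒ YES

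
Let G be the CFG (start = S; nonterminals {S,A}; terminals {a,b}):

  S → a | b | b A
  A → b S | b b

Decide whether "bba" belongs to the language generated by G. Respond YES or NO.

CNF form of G:
  S -> T0 A | a | b
  A -> T0 S | T0 T0
  T0 -> b

Fill CYK table bottom-up:
  [0..0]={S,T0}  "b"  orig:{S}
  [1..1]={S,T0}  "b"  orig:{S}
  [2..2]={S}  "a"
  [0..1]={A}  "bb"
  [1..2]={A}  "ba"
  [0..2]={S}  "bba"

S ∈ T[0,2] ⇒ YES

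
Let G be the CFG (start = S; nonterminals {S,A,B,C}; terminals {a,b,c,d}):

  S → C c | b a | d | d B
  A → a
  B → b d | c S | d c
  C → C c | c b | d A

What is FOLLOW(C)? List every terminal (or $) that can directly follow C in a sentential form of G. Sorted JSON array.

FIRST sets, iterate to fixpoint:
[1]
  A via A→a: +{a}
  B via B→b d: +{b}
  B via B→c S: +{c}
  B via B→d c: +{d}
  C via C→c b: +{c}
  C via C→d A: +{d}
  S via S→C c: +{c,d}
  S via S→b a: +{b}
  FIRST[S]={b,c,d}  FIRST[A]={a}  FIRST[B]={b,c,d}  FIRST[C]={c,d}
[2] — fixpoint
  FIRST[S]={b,c,d}  FIRST[A]={a}  FIRST[B]={b,c,d}  FIRST[C]={c,d}

Compute FOLLOW by fixpoint:
FOLLOW(S) := {$}
round 1:
  C→C c: FOLLOW(C) ⊇ FIRST(c) = {c}; new: +{c}
  C→d A: FOLLOW(A) ⊇ FOLLOW(C) ⊇ {c}; new: +{c}
  S→d B: FOLLOW(B) ⊇ FOLLOW(S) ⊇ {$}; new: +{$}
  FOLLOW(S)={$}  FOLLOW(A)={c}  FOLLOW(B)={$}  FOLLOW(C)={c}
round 2: — fixpoint
  FOLLOW(S)={$}  FOLLOW(A)={c}  FOLLOW(B)={$}  FOLLOW(C)={c}

FOLLOW(C) = ["c"]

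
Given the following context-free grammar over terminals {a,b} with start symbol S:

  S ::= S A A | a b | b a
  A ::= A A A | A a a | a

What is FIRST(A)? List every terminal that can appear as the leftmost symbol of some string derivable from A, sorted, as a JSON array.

FIRST iteration:
round 1:
  A via A→a: +{a}
  S via S→a b: +{a}
  S via S→b a: +{b}
  FIRST[S]={a,b}  FIRST[A]={a}
round 2: (stable)
  FIRST[S]={a,b}  FIRST[A]={a}

FIRST(A) = ["a"]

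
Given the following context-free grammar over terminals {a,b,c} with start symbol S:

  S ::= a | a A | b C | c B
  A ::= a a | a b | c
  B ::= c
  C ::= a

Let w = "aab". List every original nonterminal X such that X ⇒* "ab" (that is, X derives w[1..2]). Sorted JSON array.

CNF form of G:
  S -> T0 A | T1 C | T2 B | a
  A -> T0 T0 | T0 T1 | c
  B -> c
  C -> a
  T0 -> a
  T1 -> b
  T2 -> c

CYK fill — only the sub-triangle for w[1..2]:
  cell(1,1) a: {C,S,T0}  orig:{C,S}
  cell(2,2) b: {T1}  orig:{}
  cell(1,2) ab: {A}

Original NTs in T[1,2] deriving "ab": ["A"]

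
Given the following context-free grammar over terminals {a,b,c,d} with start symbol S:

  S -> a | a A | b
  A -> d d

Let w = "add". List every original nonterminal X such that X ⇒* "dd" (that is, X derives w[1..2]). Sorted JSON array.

CNF form of G:
  S -> T1 A | a | b
  A -> T0 T0
  T0 -> d
  T1 -> a

CYK table (by increasing span), restricted to cells inside w[1..2]:
  [1..1]={T0}  "d"  orig:{}
  [2..2]={T0}  "d"  orig:{}
  [1..2]={A}  "dd"

Original NTs in T[1,2] deriving "dd": ["A"]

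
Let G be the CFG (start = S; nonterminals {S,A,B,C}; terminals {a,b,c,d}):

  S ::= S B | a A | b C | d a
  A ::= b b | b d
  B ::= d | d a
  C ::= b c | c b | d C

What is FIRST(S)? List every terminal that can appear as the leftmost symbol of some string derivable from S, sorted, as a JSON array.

FIRST sets, iterate to fixpoint:
[1]
  A via A→b b: +{b}
  B via B→d: +{d}
  C via C→b c: +{b}
  C via C→c b: +{c}
  C via C→d C: +{d}
  S via S→a A: +{a}
  S via S→b C: +{b}
  S via S→d a: +{d}
  FIRST(S)={a,b,d}  FIRST(A)={b}  FIRST(B)={d}  FIRST(C)={b,c,d}
[2] (no change)
  FIRST(S)={a,b,d}  FIRST(A)={b}  FIRST(B)={d}  FIRST(C)={b,c,d}

FIRST(S) = ["a", "b", "d"]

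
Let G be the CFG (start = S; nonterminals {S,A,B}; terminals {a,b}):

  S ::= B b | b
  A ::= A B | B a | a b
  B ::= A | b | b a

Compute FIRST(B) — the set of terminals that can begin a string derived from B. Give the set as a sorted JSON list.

FIRST iteration:
[1]
  A via A→a b: +{a}
  B via B→A: +{a}
  B via B→b: +{b}
  S via S→B b: +{a,b}
  FIRST[S]={a,b}  FIRST[A]={a}  FIRST[B]={a,b}
[2]
  A via A→B a: +{b}
  FIRST[S]={a,b}  FIRST[A]={a,b}  FIRST[B]={a,b}
[3] (no change)
  FIRST[S]={a,b}  FIRST[A]={a,b}  FIRST[B]={a,b}

FIRST(B) = ["a", "b"]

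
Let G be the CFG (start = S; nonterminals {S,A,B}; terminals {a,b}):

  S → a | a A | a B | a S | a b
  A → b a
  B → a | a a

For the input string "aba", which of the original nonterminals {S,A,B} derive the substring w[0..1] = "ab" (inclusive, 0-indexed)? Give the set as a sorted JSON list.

CNF form of G:
  S -> T1 A | T1 B | T1 S | T1 T0 | a
  A -> T0 T1
  B -> T1 T1 | a
  T0 -> b
  T1 -> a

CYK table (by increasing span) — only the sub-triangle for w[0..1]:
  [0..0]={B,S,T1}  "a"  orig:{B,S}
  [1..1]={T0}  "b"  orig:{}
  [0..1]={S}  "ab"

Original NTs in T[0,1] deriving "ab": ["S"]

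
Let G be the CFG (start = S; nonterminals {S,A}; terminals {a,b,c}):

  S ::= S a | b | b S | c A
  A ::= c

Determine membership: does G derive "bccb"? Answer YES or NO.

CNF form of G:
  S -> S T0 | T1 S | T2 A | b
  A -> c
  T0 -> a
  T1 -> b
  T2 -> c

CYK fill:
  cell(0,0) b: {S,T1}  orig:{S}
  cell(1,1) c: {A,T2}  orig:{A}
  cell(2,2) c: {A,T2}  orig:{A}
  cell(3,3) b: {S,T1}  orig:{S}
  cell(0,1) bc: ∅
  cell(1,2) cc: {S}
  cell(2,3) cb: ∅
  cell(0,2) bcc: {S}
  cell(1,3) ccb: ∅
  cell(0,3) bccb: ∅

S ∉ T[0,3] ⇒ NO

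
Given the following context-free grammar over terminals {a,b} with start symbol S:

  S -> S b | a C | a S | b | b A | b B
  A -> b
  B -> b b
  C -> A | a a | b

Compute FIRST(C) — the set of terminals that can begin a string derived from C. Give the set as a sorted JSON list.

FIRST sets, iterate to fixpoint:
iter 1:
  A via A→b: +{b}
  B via B→b b: +{b}
  C via C→A: +{b}
  C via C→a a: +{a}
  S via S→a C: +{a}
  S via S→b: +{b}
  S: {a,b}  A: {b}  B: {b}  C: {a,b}
iter 2: (no change)
  S: {a,b}  A: {b}  B: {b}  C: {a,b}

FIRST(C) = ["a", "b"]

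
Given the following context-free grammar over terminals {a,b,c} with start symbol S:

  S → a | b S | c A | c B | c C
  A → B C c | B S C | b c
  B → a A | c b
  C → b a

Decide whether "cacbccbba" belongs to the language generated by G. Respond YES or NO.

CNF form of G:
  S -> T0 A | T0 B | T0 C | T1 S | a
  A -> B X3 | B X4 | T1 T0
  B -> T0 T1 | T2 A
  C -> T1 T2
  T0 -> c
  T1 -> b
  T2 -> a
  X3 -> C T0
  X4 -> S C

Fill CYK table bottom-up:
  T[0,0] 'c' = {T0}  orig:{}
  T[1,1] 'a' = {S,T2}  orig:{S}
  T[2,2] 'c' = {T0}  orig:{}
  T[3,3] 'b' = {T1}  orig:{}
  T[4,4] 'c' = {T0}  orig:{}
  T[5,5] 'c' = {T0}  orig:{}
  T[6,6] 'b' = {T1}  orig:{}
  T[7,7] 'b' = {T1}  orig:{}
  T[8,8] 'a' = {S,T2}  orig:{S}
  T[0,1] 'ca' = ∅
  T[1,2] 'ac' = ∅
  T[2,3] 'cb' = {B}
  T[3,4] 'bc' = {A}
  T[4,5] 'cc' = ∅
  T[5,6] 'cb' = {B}
  T[6,7] 'bb' = ∅
  T[7,8] 'ba' = {C,S}
  T[0,2] 'cac' = ∅
  T[1,3] 'acb' = ∅
  T[2,4] 'cbc' = {S}
  T[3,5] 'bcc' = ∅
  T[4,6] 'ccb' = {S}
  T[5,7] 'cbb' = ∅
  T[6,8] 'bba' = {S}
  T[0,3] 'cacb' = ∅
  T[1,4] 'acbc' = ∅
  T[2,5] 'cbcc' = ∅
  T[3,6] 'bccb' = {S}
  T[4,7] 'ccbb' = ∅
  T[5,8] 'cbba' = ∅
  T[0,4] 'cacbc' = ∅
  T[1,5] 'acbcc' = ∅
  T[2,6] 'cbccb' = ∅
  T[3,7] 'bccbb' = ∅
  T[4,8] 'ccbba' = {X4}  orig:{}
  T[0,5] 'cacbcc' = ∅
  T[1,6] 'acbccb' = ∅
  T[2,7] 'cbccbb' = ∅
  T[3,8] 'bccbba' = {X4}  orig:{}
  T[0,6] 'cacbccb' = ∅
  T[1,7] 'acbccbb' = ∅
  T[2,8] 'cbccbba' = {A}
  T[0,7] 'cacbccbb' = ∅
  T[1,8] 'acbccbba' = {B}
  T[0,8] 'cacbccbba' = {S}

S ∈ T[0,8] ⇒ YES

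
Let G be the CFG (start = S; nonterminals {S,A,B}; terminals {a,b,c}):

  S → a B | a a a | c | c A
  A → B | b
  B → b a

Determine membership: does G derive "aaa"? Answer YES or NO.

Convert to CNF:
  S -> T1 B | T1 X3 | T2 A | c
  A -> T0 T1 | b
  B -> T0 T1
  T0 -> b
  T1 -> a
  T2 -> c
  X3 -> T1 T1

CYK fill:
  [0..0]={T1}  "a"  orig:{}
  [1..1]={T1}  "a"  orig:{}
  [2..2]={T1}  "a"  orig:{}
  [0..1]={X3}  "aa"  orig:{}
  [1..2]={X3}  "aa"  orig:{}
  [0..2]={S}  "aaa"

S ∈ T[0,2] ⇒ YES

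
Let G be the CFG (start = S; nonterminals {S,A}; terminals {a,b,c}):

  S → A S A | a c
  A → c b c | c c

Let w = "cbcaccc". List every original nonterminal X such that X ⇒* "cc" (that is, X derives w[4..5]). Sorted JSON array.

CNF form of G:
  S -> A X4 | T2 T0
  A -> T0 T0 | T0 X3
  T0 -> c
  T1 -> b
  T2 -> a
  X3 -> T1 T0
  X4 -> S A

Fill CYK table bottom-up (cells [i..j] with 4 ≤ i ≤ j ≤ 5 only):
  [4..4]={T0}  "c"  orig:{}
  [5..5]={T0}  "c"  orig:{}
  [4..5]={A}  "cc"

Original NTs in T[4,5] deriving "cc": ["A"]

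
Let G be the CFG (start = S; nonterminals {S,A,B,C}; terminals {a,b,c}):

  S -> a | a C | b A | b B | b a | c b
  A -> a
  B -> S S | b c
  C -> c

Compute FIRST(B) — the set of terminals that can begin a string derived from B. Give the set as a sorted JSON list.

FIRST sets, iterate to fixpoint:
iter 1:
  A via A→a: +{a}
  B via B→b c: +{b}
  C via C→c: +{c}
  S via S→a: +{a}
  S via S→b A: +{b}
  S via S→c b: +{c}
  S: {a,b,c}  A: {a}  B: {b}  C: {c}
iter 2:
  B via B→S S: +{a,c}
  S: {a,b,c}  A: {a}  B: {a,b,c}  C: {c}
iter 3: — fixpoint
  S: {a,b,c}  A: {a}  B: {a,b,c}  C: {c}

FIRST(B) = ["a", "b", "c"]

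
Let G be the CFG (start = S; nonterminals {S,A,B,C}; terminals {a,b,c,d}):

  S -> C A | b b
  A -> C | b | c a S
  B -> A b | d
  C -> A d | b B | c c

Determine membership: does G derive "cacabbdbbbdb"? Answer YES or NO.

CNF form of G:
  S -> C A | T1 T1
  A -> A T0 | T1 B | T2 T2 | T2 X4 | b
  B -> A T1 | d
  C -> A T0 | T1 B | T2 T2
  T0 -> d
  T1 -> b
  T2 -> c
  T3 -> a
  X4 -> T3 S

CYK table (by increasing span):
  cell(0,0) c: {T2}  orig:{}
  cell(1,1) a: {T3}  orig:{}
  cell(2,2) c: {T2}  orig:{}
  cell(3,3) a: {T3}  orig:{}
  cell(4,4) b: {A,T1}  orig:{A}
  cell(5,5) b: {A,T1}  orig:{A}
  cell(6,6) d: {B,T0}  orig:{B}
  cell(7,7) b: {A,T1}  orig:{A}
  cell(8,8) b: {A,T1}  orig:{A}
  cell(9,9) b: {A,T1}  orig:{A}
  cell(10,10) d: {B,T0}  orig:{B}
  cell(11,11) b: {A,T1}  orig:{A}
  cell(0,1) ca: ∅
  cell(1,2) ac: ∅
  cell(2,3) ca: ∅
  cell(3,4) ab: ∅
  cell(4,5) bb: {B,S}
  cell(5,6) bd: {A,C}
  cell(6,7) db: ∅
  cell(7,8) bb: {B,S}
  cell(8,9) bb: {B,S}
  cell(9,10) bd: {A,C}
  cell(10,11) db: ∅
  cell(0,2) cac: ∅
  cell(1,3) aca: ∅
  cell(2,4) cab: ∅
  cell(3,5) abb: {X4}  orig:{}
  cell(4,6) bbd: ∅
  cell(5,7) bdb: {B,S}
  cell(6,8) dbb: ∅
  cell(7,9) bbb: {A,C}
  cell(8,10) bbd: ∅
  cell(9,11) bdb: {B,S}
  cell(0,3) caca: ∅
  cell(1,4) acab: ∅
  cell(2,5) cabb: {A}
  cell(3,6) abbd: ∅
  cell(4,7) bbdb: {A,C}
  cell(5,8) bdbb: ∅
  cell(6,9) dbbb: ∅
  cell(7,10) bbbd: {A,C}
  cell(8,11) bbdb: {A,C}
  cell(0,4) cacab: ∅
  cell(1,5) acabb: ∅
  cell(2,6) cabbd: {A,C}
  cell(3,7) abbdb: ∅
  cell(4,8) bbdbb: {B,S}
  cell(5,9) bdbbb: {S}
  cell(6,10) dbbbd: ∅
  cell(7,11) bbbdb: {B,S}
  cell(0,5) cacabb: ∅
  cell(1,6) acabbd: ∅
  cell(2,7) cabbdb: {B,S}
  cell(3,8) abbdbb: {X4}  orig:{}
  cell(4,9) bbdbbb: ∅
  cell(5,10) bdbbbd: {S}
  cell(6,11) dbbbdb: ∅
  cell(0,6) cacabbd: ∅
  cell(1,7) acabbdb: {X4}  orig:{}
  cell(2,8) cabbdbb: {A}
  cell(3,9) abbdbbb: ∅
  cell(4,10) bbdbbbd: ∅
  cell(5,11) bdbbbdb: ∅
  cell(0,7) cacabbdb: {A}
  cell(1,8) acabbdbb: ∅
  cell(2,9) cabbdbbb: {B,S}
  cell(3,10) abbdbbbd: ∅
  cell(4,11) bbdbbbdb: {S}
  cell(0,8) cacabbdbb: {B}
  cell(1,9) acabbdbbb: {X4}  orig:{}
  cell(2,10) cabbdbbbd: {S}
  cell(3,11) abbdbbbdb: {X4}  orig:{}
  cell(0,9) cacabbdbbb: {A}
  cell(1,10) acabbdbbbd: {X4}  orig:{}
  cell(2,11) cabbdbbbdb: {A}
  cell(0,10) cacabbdbbbd: {A,C}
  cell(1,11) acabbdbbbdb: ∅
  cell(0,11) cacabbdbbbdb: {B,S}

S ∈ T[0,11] ⇒ YES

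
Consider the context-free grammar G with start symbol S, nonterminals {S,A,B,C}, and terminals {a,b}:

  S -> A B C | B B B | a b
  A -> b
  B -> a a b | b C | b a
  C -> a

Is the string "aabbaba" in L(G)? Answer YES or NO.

Convert to CNF:
  S -> A X3 | B X4 | T0 T1
  A -> b
  B -> T0 X2 | T1 C | T1 T0
  C -> a
  T0 -> a
  T1 -> b
  X2 -> T0 T1
  X3 -> B C
  X4 -> B B

Fill CYK table bottom-up:
  [0..0]={C,T0}  "a"  orig:{C}
  [1..1]={C,T0}  "a"  orig:{C}
  [2..2]={A,T1}  "b"  orig:{A}
  [3..3]={A,T1}  "b"  orig:{A}
  [4..4]={C,T0}  "a"  orig:{C}
  [5..5]={A,T1}  "b"  orig:{A}
  [6..6]={C,T0}  "a"  orig:{C}
  [0..1]=∅  "aa"
  [1..2]={S,X2}  "ab"  orig:{S}
  [2..3]=∅  "bb"
  [3..4]={B}  "ba"
  [4..5]={S,X2}  "ab"  orig:{S}
  [5..6]={B}  "ba"
  [0..2]={B}  "aab"
  [1..3]=∅  "abb"
  [2..4]=∅  "bba"
  [3..5]=∅  "bab"
  [4..6]=∅  "aba"
  [0..3]=∅  "aabb"
  [1..4]=∅  "abba"
  [2..5]=∅  "bbab"
  [3..6]={X4}  "baba"  orig:{}
  [0..4]={X4}  "aabba"  orig:{}
  [1..5]=∅  "abbab"
  [2..6]=∅  "bbaba"
  [0..5]=∅  "aabbab"
  [1..6]=∅  "abbaba"
  [0..6]={S}  "aabbaba"

S ∈ T[0,6] ⇒ YES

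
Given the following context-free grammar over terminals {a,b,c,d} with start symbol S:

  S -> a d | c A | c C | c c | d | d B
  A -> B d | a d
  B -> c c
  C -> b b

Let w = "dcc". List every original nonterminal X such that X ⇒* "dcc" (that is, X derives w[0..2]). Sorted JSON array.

Convert to CNF:
  S -> T0 B | T1 T0 | T2 A | T2 C | T2 T2 | d
  A -> B T0 | T1 T0
  B -> T2 T2
  C -> T3 T3
  T0 -> d
  T1 -> a
  T2 -> c
  T3 -> b

CYK table (by increasing span) (cells [i..j] with 0 ≤ i ≤ j ≤ 2 only):
  cell(0,0) d: {S,T0}  orig:{S}
  cell(1,1) c: {T2}  orig:{}
  cell(2,2) c: {T2}  orig:{}
  cell(0,1) dc: ∅
  cell(1,2) cc: {B,S}
  cell(0,2) dcc: {S}

Original NTs in T[0,2] deriving "dcc": ["S"]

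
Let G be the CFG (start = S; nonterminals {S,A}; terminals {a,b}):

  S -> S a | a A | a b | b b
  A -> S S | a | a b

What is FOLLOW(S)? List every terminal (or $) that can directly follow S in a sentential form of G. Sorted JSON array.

FIRST iteration:
round 1:
  A via A→a: +{a}
  S via S→a A: +{a}
  S via S→b b: +{b}
  FIRST[S]={a,b}  FIRST[A]={a}
round 2:
  A via A→S S: +{b}
  FIRST[S]={a,b}  FIRST[A]={a,b}
round 3: (stable)
  FIRST[S]={a,b}  FIRST[A]={a,b}

Compute FOLLOW by fixpoint:
seed FOLLOW(S) with $
iter 1:
  A→S S: FOLLOW(S) ⊇ FIRST(S) = {a,b}; new: +{a,b}
  S→a A: FOLLOW(A) ⊇ FOLLOW(S) ⊇ {$,a,b}; new: +{$,a,b}
  FOLLOW[S]={$,a,b}  FOLLOW[A]={$,a,b}
iter 2: (no change)
  FOLLOW[S]={$,a,b}  FOLLOW[A]={$,a,b}

FOLLOW(S) = ["$", "a", "b"]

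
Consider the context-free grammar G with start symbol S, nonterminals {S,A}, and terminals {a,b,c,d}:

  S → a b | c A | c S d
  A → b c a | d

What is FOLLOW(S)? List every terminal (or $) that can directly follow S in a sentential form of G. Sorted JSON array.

Compute FIRST by fixpoint:
round 1:
  A via A→b c a: +{b}
  A via A→d: +{d}
  S via S→a b: +{a}
  S via S→c A: +{c}
  S: {a,c}  A: {b,d}
round 2: (stable)
  S: {a,c}  A: {b,d}

FOLLOW iteration:
FOLLOW(S) := {$}
[1]
  S→c A: FOLLOW(A) ⊇ FOLLOW(S) ⊇ {$}; new: +{$}
  S→c S d: FOLLOW(S) ⊇ FIRST(d) = {d}; new: +{d}
  S: {$,d}  A: {$}
[2]
  S→c A: FOLLOW(A) ⊇ FOLLOW(S) ⊇ {$,d}; new: +{d}
  S: {$,d}  A: {$,d}
[3] (no change)
  S: {$,d}  A: {$,d}

FOLLOW(S) = ["$", "d"]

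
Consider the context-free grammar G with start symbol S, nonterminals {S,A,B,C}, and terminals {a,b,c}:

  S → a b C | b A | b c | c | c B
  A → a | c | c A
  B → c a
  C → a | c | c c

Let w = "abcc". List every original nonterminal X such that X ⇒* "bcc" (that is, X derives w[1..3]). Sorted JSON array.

CNF form of G:
  S -> T0 B | T1 X3 | T2 A | T2 T0 | c
  A -> T0 A | a | c
  B -> T0 T1
  C -> T0 T0 | a | c
  T0 -> c
  T1 -> a
  T2 -> b
  X3 -> T2 C

CYK fill — only the sub-triangle for w[1..3]:
  T[1,1] 'b' = {T2}  orig:{}
  T[2,2] 'c' = {A,C,S,T0}  orig:{A,C,S}
  T[3,3] 'c' = {A,C,S,T0}  orig:{A,C,S}
  T[1,2] 'bc' = {S,X3}  orig:{S}
  T[2,3] 'cc' = {A,C}
  T[1,3] 'bcc' = {S,X3}  orig:{S}

Original NTs in T[1,3] deriving "bcc": ["S"]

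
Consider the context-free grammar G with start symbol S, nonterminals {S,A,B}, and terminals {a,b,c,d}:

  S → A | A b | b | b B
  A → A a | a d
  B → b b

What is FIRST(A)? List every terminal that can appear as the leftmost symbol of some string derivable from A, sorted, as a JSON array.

Compute FIRST by fixpoint:
[1]
  A via A→a d: +{a}
  B via B→b b: +{b}
  S via S→A: +{a}
  S via S→b: +{b}
  FIRST[S]={a,b}  FIRST[A]={a}  FIRST[B]={b}
[2] (stable)
  FIRST[S]={a,b}  FIRST[A]={a}  FIRST[B]={b}

FIRST(A) = ["a"]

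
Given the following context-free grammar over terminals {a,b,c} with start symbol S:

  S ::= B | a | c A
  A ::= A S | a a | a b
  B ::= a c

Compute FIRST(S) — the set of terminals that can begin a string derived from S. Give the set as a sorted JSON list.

Compute FIRST by fixpoint:
[1]
  A via A→a a: +{a}
  B via B→a c: +{a}
  S via S→B: +{a}
  S via S→c A: +{c}
  S: {a,c}  A: {a}  B: {a}
[2] (stable)
  S: {a,c}  A: {a}  B: {a}

FIRST(S) = ["a", "c"]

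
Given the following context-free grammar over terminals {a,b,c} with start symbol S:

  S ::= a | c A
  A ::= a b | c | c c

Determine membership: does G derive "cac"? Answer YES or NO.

Convert to CNF:
  S -> T2 A | a
  A -> T0 T1 | T2 T2 | c
  T0 -> a
  T1 -> b
  T2 -> c

Fill CYK table bottom-up:
  [0..0]={A,T2}  "c"  orig:{A}
  [1..1]={S,T0}  "a"  orig:{S}
  [2..2]={A,T2}  "c"  orig:{A}
  [0..1]=∅  "ca"
  [1..2]=∅  "ac"
  [0..2]=∅  "cac"

S ∉ T[0,2] ⇒ NO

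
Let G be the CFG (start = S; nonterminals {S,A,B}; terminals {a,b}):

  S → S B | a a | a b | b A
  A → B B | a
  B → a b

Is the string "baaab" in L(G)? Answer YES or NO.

CNF form of G:
  S -> S B | T0 T0 | T0 T1 | T1 A
  A -> B B | a
  B -> T0 T1
  T0 -> a
  T1 -> b

CYK table (by increasing span):
  [0..0]={T1}  "b"  orig:{}
  [1..1]={A,T0}  "a"  orig:{A}
  [2..2]={A,T0}  "a"  orig:{A}
  [3..3]={A,T0}  "a"  orig:{A}
  [4..4]={T1}  "b"  orig:{}
  [0..1]={S}  "ba"
  [1..2]={S}  "aa"
  [2..3]={S}  "aa"
  [3..4]={B,S}  "ab"
  [0..2]=∅  "baa"
  [1..3]=∅  "aaa"
  [2..4]=∅  "aab"
  [0..3]=∅  "baaa"
  [1..4]={S}  "aaab"
  [0..4]=∅  "baaab"

S ∉ T[0,4] ⇒ NO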